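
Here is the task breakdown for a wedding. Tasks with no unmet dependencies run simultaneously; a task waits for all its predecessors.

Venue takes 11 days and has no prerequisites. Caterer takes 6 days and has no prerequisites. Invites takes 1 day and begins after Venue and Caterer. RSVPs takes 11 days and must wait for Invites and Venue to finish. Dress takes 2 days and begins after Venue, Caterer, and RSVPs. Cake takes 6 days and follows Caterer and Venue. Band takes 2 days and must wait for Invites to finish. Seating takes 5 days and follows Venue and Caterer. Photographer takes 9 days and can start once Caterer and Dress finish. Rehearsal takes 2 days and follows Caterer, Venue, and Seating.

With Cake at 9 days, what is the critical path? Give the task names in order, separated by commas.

Baseline: Venue→Invites→RSVPs→Dress→Photographer = 11+1+11+2+9 = 34 → 34 days.
The longest path through Cake is only 17 days, so Cake has float 17.
The critical path is still Venue→Invites→RSVPs→Dress→Photographer; finish is now 34 days.

Venue, Invites, RSVPs, Dress, Photographer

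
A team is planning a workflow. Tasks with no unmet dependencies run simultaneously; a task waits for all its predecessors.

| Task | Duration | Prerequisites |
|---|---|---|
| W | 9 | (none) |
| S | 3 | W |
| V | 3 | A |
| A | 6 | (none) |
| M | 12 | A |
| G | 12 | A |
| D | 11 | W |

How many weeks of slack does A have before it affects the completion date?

2

W→D = 9+11 = 20 sets the makespan at 20 weeks.
The longest chain containing A totals 18 weeks.
Slack of A = 2 − 0 = 2 weeks.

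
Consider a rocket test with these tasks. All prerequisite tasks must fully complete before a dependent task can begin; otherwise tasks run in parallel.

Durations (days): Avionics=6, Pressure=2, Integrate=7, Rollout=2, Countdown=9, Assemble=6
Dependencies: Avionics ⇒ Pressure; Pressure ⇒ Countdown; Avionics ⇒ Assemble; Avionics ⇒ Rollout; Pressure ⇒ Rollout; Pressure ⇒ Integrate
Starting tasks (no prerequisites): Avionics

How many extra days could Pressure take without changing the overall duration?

Avionics→Pressure→Countdown = 6+2+9 = 17 sets the makespan at 17 days.
The longest chain containing Pressure totals 17 days.
Slack of Pressure = 6 − 6 = 0 days.

0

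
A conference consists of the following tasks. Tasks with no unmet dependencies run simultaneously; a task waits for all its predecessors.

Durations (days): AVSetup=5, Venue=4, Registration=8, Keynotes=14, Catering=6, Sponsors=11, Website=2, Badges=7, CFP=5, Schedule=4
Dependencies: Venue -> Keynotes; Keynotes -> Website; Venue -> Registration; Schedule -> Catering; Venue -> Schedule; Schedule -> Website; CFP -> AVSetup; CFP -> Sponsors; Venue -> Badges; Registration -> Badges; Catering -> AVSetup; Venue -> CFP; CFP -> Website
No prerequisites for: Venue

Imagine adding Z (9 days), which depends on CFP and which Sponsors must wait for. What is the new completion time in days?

Originally the conference takes 20 days.
With Z inserted, Sponsors now waits for max(CFP, Z).
New critical path: Venue→CFP→Z→Sponsors = 4+5+9+11 = 29 ⇒ 29 days.

29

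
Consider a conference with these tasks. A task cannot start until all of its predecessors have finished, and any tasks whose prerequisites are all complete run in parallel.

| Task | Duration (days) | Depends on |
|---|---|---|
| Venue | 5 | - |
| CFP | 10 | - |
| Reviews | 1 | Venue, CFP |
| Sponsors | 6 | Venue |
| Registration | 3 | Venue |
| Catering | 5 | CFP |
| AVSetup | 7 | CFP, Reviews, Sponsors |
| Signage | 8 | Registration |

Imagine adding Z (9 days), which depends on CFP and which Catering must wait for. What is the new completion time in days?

24

Originally the job takes 18 days.
With Z inserted, Catering now waits for max(CFP, Z).
New critical path: CFP→Z→Catering = 10+9+5 = 24 ⇒ 24 days.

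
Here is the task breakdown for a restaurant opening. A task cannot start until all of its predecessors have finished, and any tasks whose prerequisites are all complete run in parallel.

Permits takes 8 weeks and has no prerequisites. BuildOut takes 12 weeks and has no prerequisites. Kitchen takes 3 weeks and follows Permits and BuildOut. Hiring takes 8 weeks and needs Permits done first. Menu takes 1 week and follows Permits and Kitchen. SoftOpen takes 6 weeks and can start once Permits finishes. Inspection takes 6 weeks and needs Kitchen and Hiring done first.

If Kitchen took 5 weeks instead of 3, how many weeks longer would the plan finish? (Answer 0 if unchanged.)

1

As given, the longest chain is Permits→Hiring→Inspection = 8+8+6 = 22, so the finish is 22 weeks.
The longest path through Kitchen is only 21 weeks, so Kitchen has float 1.
The binding chain switches to BuildOut→Kitchen→Inspection = 12+5+6 = 23; finish 23 weeks.
Change in finish: 23 − 22 = +1 weeks.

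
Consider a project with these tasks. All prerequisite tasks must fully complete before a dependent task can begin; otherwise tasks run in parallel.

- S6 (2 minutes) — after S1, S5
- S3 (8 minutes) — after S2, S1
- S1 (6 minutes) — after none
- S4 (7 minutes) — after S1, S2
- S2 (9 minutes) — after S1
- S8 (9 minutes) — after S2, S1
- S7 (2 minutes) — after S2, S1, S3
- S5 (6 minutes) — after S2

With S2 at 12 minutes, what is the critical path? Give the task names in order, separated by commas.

S1, S2, S3, S7

The binding path is S1→S2→S3→S7 = 6+9+8+2 = 25; finish at 25 minutes.
S2 lies on that path, so at 12 minutes the path becomes 28 minutes.
That remains the longest chain; total 28 minutes.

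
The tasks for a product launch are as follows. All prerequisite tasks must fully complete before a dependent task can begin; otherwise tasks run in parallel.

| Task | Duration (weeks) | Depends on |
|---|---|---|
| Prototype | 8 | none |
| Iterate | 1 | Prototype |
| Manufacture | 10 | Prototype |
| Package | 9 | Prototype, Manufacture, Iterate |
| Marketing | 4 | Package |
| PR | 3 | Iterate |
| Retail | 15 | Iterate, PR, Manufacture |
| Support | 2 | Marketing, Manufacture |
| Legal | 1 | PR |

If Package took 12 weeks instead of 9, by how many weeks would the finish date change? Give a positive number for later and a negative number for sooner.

The binding path is Prototype→Manufacture→Package→Marketing→Support = 8+10+9+4+2 = 33; finish at 33 weeks.
Since Package is critical, the +3 change carries straight to that chain (now 36 weeks).
The critical path is still Prototype→Manufacture→Package→Marketing→Support; finish is now 36 weeks.
Change in finish: 36 − 33 = +3 weeks.

3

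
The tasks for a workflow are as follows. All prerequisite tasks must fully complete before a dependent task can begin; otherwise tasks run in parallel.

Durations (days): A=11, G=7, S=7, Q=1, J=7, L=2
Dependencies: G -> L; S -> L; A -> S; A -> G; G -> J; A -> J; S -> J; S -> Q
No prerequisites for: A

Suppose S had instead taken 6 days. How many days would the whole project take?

Actual critical path: A→S→J = 11+7+7 = 25 ⇒ 25 days.
Since S is critical, the -1 change carries straight to that chain (now 24 days).
The binding chain switches to A→G→J = 11+7+7 = 25; finish 25 days.

25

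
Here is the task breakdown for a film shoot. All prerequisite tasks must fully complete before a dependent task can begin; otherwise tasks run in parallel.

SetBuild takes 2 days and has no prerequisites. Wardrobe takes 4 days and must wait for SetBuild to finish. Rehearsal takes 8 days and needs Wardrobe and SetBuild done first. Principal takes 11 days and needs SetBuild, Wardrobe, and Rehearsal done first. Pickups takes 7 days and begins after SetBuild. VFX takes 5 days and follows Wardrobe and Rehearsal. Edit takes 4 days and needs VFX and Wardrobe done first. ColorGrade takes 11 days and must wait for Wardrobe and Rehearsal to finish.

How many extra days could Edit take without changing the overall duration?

The longest chain is SetBuild→Wardrobe→Rehearsal→Principal = 2+4+8+11 = 25; overall finish 25 days.
Longest path through Edit: 23 days (earliest finish 23, latest finish 25).
Float = 25 − 23 = 2.

2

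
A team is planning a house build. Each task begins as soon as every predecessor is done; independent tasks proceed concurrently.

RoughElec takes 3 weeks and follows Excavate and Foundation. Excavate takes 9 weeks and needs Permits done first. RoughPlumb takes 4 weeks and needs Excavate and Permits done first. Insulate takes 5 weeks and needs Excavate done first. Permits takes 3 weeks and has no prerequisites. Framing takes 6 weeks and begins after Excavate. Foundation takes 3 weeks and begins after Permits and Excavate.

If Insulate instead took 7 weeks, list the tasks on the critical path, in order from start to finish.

Permits, Excavate, Insulate

As given, the longest chain is Permits→Excavate→Foundation→RoughElec = 3+9+3+3 = 18, so the finish is 18 weeks.
Insulate has 1 week of float (longest path through it is 17).
Now Permits→Excavate→Insulate = 3+9+7 = 19 is longest, so the finish becomes 19 weeks.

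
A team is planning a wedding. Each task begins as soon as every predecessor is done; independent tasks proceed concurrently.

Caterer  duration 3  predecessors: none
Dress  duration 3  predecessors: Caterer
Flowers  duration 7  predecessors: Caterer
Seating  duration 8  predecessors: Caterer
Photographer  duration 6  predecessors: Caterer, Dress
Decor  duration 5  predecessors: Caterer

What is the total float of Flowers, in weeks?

2

Critical path: Caterer→Dress→Photographer = 3+3+6 = 12, so the finish is 12 weeks.
Longest path through Flowers: 10 weeks (earliest finish 10, latest finish 12).
So Flowers can slip 12 − 10 = 2 weeks.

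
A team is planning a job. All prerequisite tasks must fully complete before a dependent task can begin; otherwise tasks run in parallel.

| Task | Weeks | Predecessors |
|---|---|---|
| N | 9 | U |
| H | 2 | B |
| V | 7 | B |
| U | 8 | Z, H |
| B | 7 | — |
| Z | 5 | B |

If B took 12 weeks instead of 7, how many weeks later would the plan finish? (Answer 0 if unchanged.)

5

Critical path before the change: B→Z→U→N = 7+5+8+9 = 29 giving 29 weeks.
B is on the critical path; changing it to 12 makes that path 34 weeks.
That remains the longest chain; total 34 weeks.
Change in finish: 34 − 29 = +5 weeks.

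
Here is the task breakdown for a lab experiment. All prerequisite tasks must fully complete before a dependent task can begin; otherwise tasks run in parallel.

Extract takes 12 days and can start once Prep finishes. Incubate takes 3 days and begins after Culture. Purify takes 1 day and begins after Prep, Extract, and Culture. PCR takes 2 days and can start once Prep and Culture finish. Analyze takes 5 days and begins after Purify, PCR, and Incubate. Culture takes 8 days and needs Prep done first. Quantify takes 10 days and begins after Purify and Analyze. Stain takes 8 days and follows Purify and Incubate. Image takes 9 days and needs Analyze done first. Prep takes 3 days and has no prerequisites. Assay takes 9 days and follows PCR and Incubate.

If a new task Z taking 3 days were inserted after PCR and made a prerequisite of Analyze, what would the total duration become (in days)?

31

Originally the schedule takes 31 days.
With Z inserted, Analyze now waits for max(Purify, PCR, Incubate, Z).
New critical path: Prep→Culture→PCR→Z→Analyze→Quantify = 3+8+2+3+5+10 = 31 ⇒ 31 days.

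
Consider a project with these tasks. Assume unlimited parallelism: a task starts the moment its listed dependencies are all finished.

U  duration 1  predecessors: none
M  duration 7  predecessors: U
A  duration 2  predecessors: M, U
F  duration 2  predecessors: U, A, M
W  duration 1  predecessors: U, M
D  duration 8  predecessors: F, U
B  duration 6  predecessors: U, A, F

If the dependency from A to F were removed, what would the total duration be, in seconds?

With the dependency in place, U→M→A→F→D = 1+7+2+2+8 = 20 sets the finish at 20 seconds.
Without A→F, F's earliest start moves from 10 to 8.
The longest chain is now U→M→F→D = 1+7+2+8 = 18, so the job takes 18 seconds.

18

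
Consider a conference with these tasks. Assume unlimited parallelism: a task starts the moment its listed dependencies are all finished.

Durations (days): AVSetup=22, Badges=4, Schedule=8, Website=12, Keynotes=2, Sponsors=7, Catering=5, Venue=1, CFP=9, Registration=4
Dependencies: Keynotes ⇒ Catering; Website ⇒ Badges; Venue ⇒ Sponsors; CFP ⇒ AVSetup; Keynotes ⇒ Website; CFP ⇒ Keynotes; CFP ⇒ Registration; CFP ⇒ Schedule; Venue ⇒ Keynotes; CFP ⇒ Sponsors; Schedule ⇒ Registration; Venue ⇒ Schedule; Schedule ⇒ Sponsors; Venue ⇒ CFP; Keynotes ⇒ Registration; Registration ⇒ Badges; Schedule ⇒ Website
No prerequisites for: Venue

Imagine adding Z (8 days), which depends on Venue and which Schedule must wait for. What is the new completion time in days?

34

Originally the job takes 34 days.
With Z inserted, Schedule now waits for max(CFP, Venue, Z).
New critical path: Venue→CFP→Schedule→Website→Badges = 1+9+8+12+4 = 34 ⇒ 34 days.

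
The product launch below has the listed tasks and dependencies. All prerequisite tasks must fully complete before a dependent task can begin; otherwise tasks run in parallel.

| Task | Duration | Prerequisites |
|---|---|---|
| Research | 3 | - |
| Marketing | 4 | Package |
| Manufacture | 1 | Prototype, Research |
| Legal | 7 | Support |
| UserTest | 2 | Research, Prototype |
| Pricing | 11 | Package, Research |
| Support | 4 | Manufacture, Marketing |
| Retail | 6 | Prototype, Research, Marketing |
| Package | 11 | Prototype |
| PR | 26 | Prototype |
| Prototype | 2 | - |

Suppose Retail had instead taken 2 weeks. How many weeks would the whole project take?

As given, the longest chain is Prototype→Package→Marketing→Support→Legal = 2+11+4+4+7 = 28, so the finish is 28 weeks.
Retail has 5 weeks of float (longest path through it is 23).
The critical path is still Prototype→Package→Marketing→Support→Legal; finish is now 28 weeks.

28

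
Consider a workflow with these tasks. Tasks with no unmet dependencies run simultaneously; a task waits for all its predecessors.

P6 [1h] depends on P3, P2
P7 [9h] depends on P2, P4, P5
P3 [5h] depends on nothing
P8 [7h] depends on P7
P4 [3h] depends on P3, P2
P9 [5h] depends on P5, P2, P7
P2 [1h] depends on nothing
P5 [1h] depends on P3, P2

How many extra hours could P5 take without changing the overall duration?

P3→P4→P7→P8 = 5+3+9+7 = 24 sets the makespan at 24 hours.
Longest path through P5: 22 hours (earliest finish 6, latest finish 8).
Float = 24 − 22 = 2.

2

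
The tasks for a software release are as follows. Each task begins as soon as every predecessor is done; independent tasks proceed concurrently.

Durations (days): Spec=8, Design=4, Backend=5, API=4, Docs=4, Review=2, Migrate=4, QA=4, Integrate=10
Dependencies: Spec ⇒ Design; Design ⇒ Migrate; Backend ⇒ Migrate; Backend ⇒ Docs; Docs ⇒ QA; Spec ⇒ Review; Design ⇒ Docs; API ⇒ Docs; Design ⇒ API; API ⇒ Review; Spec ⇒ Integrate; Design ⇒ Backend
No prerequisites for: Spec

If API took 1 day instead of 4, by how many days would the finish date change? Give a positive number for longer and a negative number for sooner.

The binding path is Spec→Design→Backend→Docs→QA = 8+4+5+4+4 = 25; finish at 25 days.
API has 1 day of float (longest path through it is 24).
The critical path is still Spec→Design→Backend→Docs→QA; finish is now 25 days.
Change in finish: 25 − 25 = +0 days.

0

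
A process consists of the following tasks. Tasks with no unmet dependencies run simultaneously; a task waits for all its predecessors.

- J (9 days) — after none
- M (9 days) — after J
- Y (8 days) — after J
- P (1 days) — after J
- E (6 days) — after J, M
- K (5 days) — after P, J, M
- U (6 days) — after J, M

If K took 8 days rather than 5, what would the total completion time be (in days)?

Critical path before the change: J→M→E = 9+9+6 = 24 giving 24 days.
K is off the critical path — its longest chain is 23 days, giving 1 of slack.
Now J→M→K = 9+9+8 = 26 is longest, so the finish becomes 26 days.

26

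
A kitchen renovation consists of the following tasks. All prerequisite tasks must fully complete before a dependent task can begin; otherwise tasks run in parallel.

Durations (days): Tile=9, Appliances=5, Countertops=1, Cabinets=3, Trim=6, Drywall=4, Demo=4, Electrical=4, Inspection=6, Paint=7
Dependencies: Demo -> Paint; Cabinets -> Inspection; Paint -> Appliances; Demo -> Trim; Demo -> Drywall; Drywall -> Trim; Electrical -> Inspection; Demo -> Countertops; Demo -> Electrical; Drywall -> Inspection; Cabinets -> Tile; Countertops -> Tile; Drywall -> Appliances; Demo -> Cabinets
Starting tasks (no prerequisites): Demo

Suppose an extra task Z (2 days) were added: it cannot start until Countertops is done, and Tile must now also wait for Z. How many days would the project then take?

16

Originally the project takes 16 days.
With Z inserted, Tile now waits for max(Countertops, Cabinets, Z).
New critical path: Demo→Cabinets→Tile = 4+3+9 = 16 ⇒ 16 days.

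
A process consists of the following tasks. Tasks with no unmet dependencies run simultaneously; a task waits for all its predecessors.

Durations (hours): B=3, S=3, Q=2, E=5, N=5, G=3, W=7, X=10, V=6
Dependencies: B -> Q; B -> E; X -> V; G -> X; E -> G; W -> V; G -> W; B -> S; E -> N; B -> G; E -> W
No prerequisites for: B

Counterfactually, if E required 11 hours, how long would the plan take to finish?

33

As given, the longest chain is B→E→G→X→V = 3+5+3+10+6 = 27, so the finish is 27 hours.
Since E is critical, the +6 change carries straight to that chain (now 33 hours).
No other chain overtakes it, so the finish is 33 hours.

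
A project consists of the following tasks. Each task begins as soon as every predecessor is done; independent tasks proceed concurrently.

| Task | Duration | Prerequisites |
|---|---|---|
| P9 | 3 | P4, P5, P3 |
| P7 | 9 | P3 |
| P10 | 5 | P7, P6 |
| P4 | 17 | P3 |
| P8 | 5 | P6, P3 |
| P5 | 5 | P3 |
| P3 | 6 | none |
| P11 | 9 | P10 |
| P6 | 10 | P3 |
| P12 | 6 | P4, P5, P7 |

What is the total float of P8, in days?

P3→P6→P10→P11 = 6+10+5+9 = 30 sets the makespan at 30 days.
P8 finishes as early as 21 and must finish by 30.
Float = 30 − 21 = 9.

9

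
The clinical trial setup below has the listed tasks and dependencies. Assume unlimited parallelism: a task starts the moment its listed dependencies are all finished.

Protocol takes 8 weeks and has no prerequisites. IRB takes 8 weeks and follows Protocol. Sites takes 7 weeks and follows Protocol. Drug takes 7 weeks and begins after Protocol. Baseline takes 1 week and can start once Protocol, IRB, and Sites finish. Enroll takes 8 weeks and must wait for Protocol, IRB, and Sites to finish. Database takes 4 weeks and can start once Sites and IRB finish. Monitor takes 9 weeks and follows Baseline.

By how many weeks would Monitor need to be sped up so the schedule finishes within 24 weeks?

2

Current finish: 26 weeks; target: 24.
Monitor is on every critical path, so each week cut from Monitor cuts the finish by one (this holds down to a finish of 24).
Need 26 − 24 = 2 weeks off Monitor → Monitor becomes 7 weeks, finish becomes 24.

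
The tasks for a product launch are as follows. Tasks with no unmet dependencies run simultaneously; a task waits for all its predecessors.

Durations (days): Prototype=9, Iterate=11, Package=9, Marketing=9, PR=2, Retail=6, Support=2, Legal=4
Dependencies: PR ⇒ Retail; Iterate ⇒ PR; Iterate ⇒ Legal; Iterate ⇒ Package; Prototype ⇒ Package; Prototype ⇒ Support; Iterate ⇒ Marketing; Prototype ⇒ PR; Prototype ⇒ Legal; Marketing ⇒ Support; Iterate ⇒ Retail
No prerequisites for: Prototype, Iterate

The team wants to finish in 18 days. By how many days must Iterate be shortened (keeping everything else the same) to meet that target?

Current finish: 22 days; target: 18.
Iterate is on every critical path, so each day cut from Iterate cuts the finish by one (this holds down to a finish of 18).
Need 22 − 18 = 4 days off Iterate → Iterate becomes 7 days, finish becomes 18.

4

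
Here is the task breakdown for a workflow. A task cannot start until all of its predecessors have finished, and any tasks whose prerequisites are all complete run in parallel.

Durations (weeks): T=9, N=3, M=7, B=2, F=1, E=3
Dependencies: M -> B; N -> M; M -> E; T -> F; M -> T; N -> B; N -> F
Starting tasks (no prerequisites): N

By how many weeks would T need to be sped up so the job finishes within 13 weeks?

7

Current finish: 20 weeks; target: 13.
T is on every critical path, so each week cut from T cuts the finish by one (this holds down to a finish of 13).
Need 20 − 13 = 7 weeks off T → T becomes 2 weeks, finish becomes 13.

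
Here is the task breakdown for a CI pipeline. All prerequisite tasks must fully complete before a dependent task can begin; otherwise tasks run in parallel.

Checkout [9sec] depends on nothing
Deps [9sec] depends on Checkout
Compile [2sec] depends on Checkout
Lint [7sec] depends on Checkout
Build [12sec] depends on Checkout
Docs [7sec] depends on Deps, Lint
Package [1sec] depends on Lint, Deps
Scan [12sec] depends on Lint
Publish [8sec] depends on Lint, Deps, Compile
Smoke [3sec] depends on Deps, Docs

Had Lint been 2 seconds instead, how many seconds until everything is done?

Critical path before the change: Checkout→Lint→Scan = 9+7+12 = 28 giving 28 seconds.
Since Lint is critical, the -5 change carries straight to that chain (now 23 seconds).
Now Checkout→Deps→Docs→Smoke = 9+9+7+3 = 28 is longest, so the finish becomes 28 seconds.

28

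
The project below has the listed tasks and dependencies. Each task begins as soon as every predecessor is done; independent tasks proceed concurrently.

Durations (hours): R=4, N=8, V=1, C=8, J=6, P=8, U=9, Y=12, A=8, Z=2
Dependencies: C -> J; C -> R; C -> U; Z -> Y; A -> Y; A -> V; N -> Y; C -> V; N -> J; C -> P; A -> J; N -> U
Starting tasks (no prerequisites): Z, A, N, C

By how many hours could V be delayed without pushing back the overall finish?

The longest chain is A→Y = 8+12 = 20; overall finish 20 hours.
The longest chain containing V totals 9 hours.
So V can slip 20 − 9 = 11 hours.

11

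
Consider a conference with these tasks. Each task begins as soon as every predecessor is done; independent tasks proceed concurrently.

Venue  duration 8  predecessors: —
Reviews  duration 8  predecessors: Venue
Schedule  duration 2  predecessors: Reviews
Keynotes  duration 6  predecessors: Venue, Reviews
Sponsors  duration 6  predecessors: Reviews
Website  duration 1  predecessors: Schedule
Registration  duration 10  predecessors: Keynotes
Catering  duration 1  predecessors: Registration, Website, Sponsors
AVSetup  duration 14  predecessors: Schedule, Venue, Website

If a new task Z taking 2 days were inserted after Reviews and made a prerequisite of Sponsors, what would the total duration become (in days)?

Originally the job takes 33 days.
With Z inserted, Sponsors now waits for max(Reviews, Z).
New critical path: Venue→Reviews→Schedule→Website→AVSetup = 8+8+2+1+14 = 33 ⇒ 33 days.

33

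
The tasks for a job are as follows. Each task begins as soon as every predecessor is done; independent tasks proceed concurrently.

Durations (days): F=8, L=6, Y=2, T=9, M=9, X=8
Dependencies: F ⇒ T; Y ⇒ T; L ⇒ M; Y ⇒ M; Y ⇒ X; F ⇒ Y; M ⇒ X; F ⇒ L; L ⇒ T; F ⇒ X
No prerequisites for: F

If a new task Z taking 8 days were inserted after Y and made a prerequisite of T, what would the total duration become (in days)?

Originally the job takes 31 days.
With Z inserted, T now waits for max(Y, F, L, Z).
New critical path: F→L→M→X = 8+6+9+8 = 31 ⇒ 31 days.

31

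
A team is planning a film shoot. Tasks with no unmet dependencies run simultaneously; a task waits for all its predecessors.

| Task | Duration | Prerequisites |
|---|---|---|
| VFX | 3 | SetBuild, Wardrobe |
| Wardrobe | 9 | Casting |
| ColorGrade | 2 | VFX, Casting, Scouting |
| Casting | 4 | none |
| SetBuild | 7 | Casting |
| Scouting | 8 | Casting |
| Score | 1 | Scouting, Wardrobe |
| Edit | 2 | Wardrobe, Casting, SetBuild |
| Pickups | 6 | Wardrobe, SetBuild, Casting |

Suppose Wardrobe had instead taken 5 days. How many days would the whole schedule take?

17

Actual critical path: Casting→Wardrobe→Pickups = 4+9+6 = 19 ⇒ 19 days.
Wardrobe lies on that path, so at 5 days the path becomes 15 days.
New critical path: Casting→SetBuild→Pickups = 4+7+6 = 17 ⇒ 17 days.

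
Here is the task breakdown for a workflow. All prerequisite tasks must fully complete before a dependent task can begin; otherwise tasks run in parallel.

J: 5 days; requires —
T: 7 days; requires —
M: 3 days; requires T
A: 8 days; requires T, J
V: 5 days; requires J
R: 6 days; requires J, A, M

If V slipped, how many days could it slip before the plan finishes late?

Critical path: T→A→R = 7+8+6 = 21, so the finish is 21 days.
Longest path through V: 10 days (earliest finish 10, latest finish 21).
Float = 21 − 10 = 11.

11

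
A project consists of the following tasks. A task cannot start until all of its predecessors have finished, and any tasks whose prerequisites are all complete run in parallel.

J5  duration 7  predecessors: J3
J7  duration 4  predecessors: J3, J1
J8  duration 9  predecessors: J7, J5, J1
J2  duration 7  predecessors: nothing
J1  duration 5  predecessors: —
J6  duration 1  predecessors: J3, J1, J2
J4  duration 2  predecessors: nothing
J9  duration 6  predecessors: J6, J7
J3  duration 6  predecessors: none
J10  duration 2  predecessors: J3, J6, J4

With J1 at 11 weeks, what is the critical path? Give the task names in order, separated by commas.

J1, J7, J8

As given, the longest chain is J3→J5→J8 = 6+7+9 = 22, so the finish is 22 weeks.
J1 is off the critical path — its longest chain is 18 weeks, giving 4 of slack.
The binding chain switches to J1→J7→J8 = 11+4+9 = 24; finish 24 weeks.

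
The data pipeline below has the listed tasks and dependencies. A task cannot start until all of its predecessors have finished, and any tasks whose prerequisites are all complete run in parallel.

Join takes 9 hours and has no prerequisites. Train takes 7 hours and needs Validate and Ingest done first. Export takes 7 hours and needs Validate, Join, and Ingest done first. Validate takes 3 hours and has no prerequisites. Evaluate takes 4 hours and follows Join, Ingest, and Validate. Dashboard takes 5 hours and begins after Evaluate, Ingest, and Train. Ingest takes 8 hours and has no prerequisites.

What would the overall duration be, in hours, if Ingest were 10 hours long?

22

Critical path before the change: Ingest→Train→Dashboard = 8+7+5 = 20 giving 20 hours.
Ingest lies on that path, so at 10 hours the path becomes 22 hours.
The critical path is still Ingest→Train→Dashboard; finish is now 22 hours.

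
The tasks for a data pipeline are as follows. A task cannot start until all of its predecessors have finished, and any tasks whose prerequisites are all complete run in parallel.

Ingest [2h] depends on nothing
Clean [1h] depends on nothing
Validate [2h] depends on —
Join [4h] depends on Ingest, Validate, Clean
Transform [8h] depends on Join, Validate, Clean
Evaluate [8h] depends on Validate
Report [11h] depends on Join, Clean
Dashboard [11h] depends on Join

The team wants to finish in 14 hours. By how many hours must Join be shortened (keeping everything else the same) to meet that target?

3

Current finish: 17 hours; target: 14.
Join is on every critical path, so each hour cut from Join cuts the finish by one (this holds down to a finish of 14).
Need 17 − 14 = 3 hours off Join → Join becomes 1 hour, finish becomes 14.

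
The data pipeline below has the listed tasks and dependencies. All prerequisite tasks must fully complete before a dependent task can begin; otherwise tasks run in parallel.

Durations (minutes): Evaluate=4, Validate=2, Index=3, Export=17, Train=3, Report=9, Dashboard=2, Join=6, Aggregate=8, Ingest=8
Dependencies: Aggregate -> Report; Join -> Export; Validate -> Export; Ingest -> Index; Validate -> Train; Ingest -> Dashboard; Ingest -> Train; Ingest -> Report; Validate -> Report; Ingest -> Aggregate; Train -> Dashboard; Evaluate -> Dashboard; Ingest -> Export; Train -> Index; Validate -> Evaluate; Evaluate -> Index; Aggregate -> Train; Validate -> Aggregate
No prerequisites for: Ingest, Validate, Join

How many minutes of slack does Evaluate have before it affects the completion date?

16

The longest chain is Ingest→Aggregate→Report = 8+8+9 = 25; overall finish 25 minutes.
Evaluate finishes as early as 6 and must finish by 22.
Float = 25 − 9 = 16.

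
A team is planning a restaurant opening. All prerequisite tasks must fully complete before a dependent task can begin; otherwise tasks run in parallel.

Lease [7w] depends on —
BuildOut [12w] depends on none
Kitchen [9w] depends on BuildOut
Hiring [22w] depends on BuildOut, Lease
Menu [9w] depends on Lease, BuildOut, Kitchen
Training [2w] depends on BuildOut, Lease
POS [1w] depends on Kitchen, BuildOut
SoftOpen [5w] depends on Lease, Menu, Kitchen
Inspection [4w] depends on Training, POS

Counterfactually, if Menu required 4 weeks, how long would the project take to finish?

Baseline: BuildOut→Kitchen→Menu→SoftOpen = 12+9+9+5 = 35 → 35 weeks.
Menu lies on that path, so at 4 weeks the path becomes 30 weeks.
New critical path: BuildOut→Hiring = 12+22 = 34 ⇒ 34 weeks.

34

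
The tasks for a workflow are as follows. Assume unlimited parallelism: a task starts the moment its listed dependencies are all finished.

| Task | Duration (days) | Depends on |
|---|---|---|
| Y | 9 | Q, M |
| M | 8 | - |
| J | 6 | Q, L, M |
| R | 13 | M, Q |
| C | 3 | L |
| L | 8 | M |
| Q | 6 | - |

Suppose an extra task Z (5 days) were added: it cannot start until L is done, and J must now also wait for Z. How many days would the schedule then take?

Originally the schedule takes 22 days.
With Z inserted, J now waits for max(Q, L, M, Z).
New critical path: M→L→Z→J = 8+8+5+6 = 27 ⇒ 27 days.

27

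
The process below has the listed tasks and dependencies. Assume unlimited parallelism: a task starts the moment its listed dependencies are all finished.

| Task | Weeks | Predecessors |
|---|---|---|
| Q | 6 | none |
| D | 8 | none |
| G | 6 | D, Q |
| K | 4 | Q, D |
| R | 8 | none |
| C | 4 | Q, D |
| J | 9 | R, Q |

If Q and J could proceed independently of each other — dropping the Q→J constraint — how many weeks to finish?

Before: longest chain R→J = 8+9 = 17, finish 17.
Dropping Q→J doesn't change J's earliest start (8); another predecessor still binds.
After: R→J = 8+9 = 17 → 17 weeks.

17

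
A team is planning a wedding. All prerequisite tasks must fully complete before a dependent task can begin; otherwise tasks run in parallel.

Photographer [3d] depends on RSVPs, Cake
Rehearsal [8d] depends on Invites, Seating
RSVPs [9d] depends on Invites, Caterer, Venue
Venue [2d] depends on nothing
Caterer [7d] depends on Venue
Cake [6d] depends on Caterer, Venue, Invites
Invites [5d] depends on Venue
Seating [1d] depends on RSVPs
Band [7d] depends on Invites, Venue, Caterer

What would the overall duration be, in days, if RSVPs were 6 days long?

24

The binding path is Venue→Caterer→RSVPs→Seating→Rehearsal = 2+7+9+1+8 = 27; finish at 27 days.
RSVPs is on the critical path; changing it to 6 makes that path 24 days.
The critical path is still Venue→Caterer→RSVPs→Seating→Rehearsal; finish is now 24 days.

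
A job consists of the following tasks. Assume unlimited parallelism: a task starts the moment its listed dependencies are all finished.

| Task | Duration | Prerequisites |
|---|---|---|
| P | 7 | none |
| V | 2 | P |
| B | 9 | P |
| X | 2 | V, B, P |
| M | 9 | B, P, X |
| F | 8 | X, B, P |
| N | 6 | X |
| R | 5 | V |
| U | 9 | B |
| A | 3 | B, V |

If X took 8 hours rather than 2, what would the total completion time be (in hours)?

33

Actual critical path: P→B→X→M = 7+9+2+9 = 27 ⇒ 27 hours.
X lies on that path, so at 8 hours the path becomes 33 hours.
The critical path is still P→B→X→M; finish is now 33 hours.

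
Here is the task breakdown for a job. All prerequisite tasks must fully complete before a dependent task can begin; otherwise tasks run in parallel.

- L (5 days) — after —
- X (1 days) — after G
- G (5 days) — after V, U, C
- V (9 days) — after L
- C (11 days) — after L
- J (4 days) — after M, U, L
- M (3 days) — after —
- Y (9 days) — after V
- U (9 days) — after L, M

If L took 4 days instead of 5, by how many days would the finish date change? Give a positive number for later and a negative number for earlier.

Baseline: L→V→Y = 5+9+9 = 23 → 23 days.
L is on the critical path; changing it to 4 makes that path 22 days.
No other chain overtakes it, so the finish is 22 days.
Change in finish: 22 − 23 = -1 days.

-1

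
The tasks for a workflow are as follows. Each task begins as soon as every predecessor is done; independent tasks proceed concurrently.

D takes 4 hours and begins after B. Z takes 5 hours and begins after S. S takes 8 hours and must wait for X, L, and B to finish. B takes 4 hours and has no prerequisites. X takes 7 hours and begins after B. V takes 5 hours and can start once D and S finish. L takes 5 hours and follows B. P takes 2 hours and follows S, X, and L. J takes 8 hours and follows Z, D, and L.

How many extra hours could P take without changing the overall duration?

B→X→S→Z→J = 4+7+8+5+8 = 32 sets the makespan at 32 hours.
Longest path through P: 21 hours (earliest finish 21, latest finish 32).
Float = 32 − 21 = 11.

11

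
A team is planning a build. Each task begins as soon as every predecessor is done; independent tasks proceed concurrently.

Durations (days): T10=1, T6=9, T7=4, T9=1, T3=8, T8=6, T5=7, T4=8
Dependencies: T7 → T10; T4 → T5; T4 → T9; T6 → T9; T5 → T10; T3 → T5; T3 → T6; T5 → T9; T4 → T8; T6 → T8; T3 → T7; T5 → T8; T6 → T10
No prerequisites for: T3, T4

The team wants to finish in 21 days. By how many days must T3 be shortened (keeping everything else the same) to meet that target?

2

Current finish: 23 days; target: 21.
T3 is on every critical path, so each day cut from T3 cuts the finish by one (this holds down to a finish of 21).
Need 23 − 21 = 2 days off T3 → T3 becomes 6 days, finish becomes 21.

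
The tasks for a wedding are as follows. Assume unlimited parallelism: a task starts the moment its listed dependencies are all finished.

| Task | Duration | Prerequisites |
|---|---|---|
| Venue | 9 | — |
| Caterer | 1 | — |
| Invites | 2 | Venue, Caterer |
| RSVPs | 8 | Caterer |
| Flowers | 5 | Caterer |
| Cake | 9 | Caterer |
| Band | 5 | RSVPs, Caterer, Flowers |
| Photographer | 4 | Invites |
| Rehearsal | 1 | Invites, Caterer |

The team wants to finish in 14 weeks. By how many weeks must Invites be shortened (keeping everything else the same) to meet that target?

Current finish: 15 weeks; target: 14.
Invites is on every critical path, so each week cut from Invites cuts the finish by one (this holds down to a finish of 14).
Need 15 − 14 = 1 week off Invites → Invites becomes 1 week, finish becomes 14.

1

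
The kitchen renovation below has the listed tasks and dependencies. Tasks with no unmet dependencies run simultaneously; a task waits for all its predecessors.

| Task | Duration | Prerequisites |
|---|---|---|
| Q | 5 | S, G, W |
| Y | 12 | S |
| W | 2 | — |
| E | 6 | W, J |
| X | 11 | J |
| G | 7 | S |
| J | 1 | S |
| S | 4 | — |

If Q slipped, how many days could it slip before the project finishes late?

Critical path: S→G→Q = 4+7+5 = 16, so the finish is 16 days.
Q finishes as early as 16 and must finish by 16.
Float = 16 − 16 = 0.

0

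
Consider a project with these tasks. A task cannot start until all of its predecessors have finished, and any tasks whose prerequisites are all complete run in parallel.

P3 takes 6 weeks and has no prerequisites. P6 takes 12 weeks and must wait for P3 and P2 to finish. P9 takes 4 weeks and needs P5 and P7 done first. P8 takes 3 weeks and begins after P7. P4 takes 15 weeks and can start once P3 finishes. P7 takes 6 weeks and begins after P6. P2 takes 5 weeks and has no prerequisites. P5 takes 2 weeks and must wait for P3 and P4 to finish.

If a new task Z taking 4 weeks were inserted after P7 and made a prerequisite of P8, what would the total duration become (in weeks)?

Originally the plan takes 28 weeks.
With Z inserted, P8 now waits for max(P7, Z).
New critical path: P3→P6→P7→Z→P8 = 6+12+6+4+3 = 31 ⇒ 31 weeks.

31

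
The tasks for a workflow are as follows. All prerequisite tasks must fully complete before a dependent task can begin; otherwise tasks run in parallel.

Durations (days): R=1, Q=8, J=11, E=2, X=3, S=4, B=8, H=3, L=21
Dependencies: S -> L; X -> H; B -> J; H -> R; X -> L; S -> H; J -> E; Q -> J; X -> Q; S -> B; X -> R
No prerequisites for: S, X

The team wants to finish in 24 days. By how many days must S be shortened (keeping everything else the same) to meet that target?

1

Current finish: 25 days; target: 24.
S is on every critical path, so each day cut from S cuts the finish by one (this holds down to a finish of 24).
Need 25 − 24 = 1 day off S → S becomes 3 days, finish becomes 24.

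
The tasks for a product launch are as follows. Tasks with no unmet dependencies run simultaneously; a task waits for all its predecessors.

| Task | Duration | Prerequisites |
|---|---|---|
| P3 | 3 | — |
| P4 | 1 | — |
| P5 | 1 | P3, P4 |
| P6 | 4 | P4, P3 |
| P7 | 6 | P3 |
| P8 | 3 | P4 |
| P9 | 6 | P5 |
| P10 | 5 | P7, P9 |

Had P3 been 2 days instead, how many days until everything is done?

Baseline: P3→P5→P9→P10 = 3+1+6+5 = 15 → 15 days.
P3 lies on that path, so at 2 days the path becomes 14 days.
No other chain overtakes it, so the finish is 14 days.

14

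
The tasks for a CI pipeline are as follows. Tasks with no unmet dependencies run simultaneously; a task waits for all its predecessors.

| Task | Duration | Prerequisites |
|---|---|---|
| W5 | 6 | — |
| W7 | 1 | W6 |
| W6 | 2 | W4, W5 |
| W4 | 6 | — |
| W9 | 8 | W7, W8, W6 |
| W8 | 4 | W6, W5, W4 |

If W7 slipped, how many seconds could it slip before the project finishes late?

W4→W6→W8→W9 = 6+2+4+8 = 20 sets the makespan at 20 seconds.
Longest path through W7: 17 seconds (earliest finish 9, latest finish 12).
Float = 20 − 17 = 3.

3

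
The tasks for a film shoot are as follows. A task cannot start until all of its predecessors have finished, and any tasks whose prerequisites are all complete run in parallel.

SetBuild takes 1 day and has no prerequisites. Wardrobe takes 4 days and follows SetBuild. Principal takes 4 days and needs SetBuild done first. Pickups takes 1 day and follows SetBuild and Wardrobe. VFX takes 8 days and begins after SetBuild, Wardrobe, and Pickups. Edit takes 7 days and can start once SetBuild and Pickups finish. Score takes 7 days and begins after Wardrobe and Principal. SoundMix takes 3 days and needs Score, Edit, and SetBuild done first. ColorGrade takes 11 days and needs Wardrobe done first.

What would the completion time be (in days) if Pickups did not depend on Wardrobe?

16

Original critical path: SetBuild→Wardrobe→Pickups→Edit→SoundMix = 1+4+1+7+3 = 16 ⇒ 16 days.
Without Wardrobe→Pickups, Pickups's earliest start moves from 5 to 1.
After: SetBuild→Wardrobe→ColorGrade = 1+4+11 = 16 → 16 days.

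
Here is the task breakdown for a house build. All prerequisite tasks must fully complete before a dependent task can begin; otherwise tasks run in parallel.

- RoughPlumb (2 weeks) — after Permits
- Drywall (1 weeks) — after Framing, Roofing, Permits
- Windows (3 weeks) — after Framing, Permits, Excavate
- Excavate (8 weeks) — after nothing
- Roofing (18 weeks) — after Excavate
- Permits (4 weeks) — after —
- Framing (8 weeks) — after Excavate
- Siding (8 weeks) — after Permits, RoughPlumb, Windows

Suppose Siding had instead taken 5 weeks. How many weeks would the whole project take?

27

The binding path is Excavate→Framing→Windows→Siding = 8+8+3+8 = 27; finish at 27 weeks.
Siding is on the critical path; changing it to 5 makes that path 24 weeks.
New critical path: Excavate→Roofing→Drywall = 8+18+1 = 27 ⇒ 27 weeks.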